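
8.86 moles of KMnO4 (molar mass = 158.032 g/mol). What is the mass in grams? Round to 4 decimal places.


mass = n * M
mass = 8.86 * 158.032
mass = 1400.16352 g, rounded to 4 dp:

1400.1635 g


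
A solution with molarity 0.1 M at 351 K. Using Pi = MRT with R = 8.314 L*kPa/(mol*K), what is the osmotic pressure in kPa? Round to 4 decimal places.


Osmotic pressure (van't Hoff): Pi = M*R*T.
RT = 8.314 * 351 = 2918.214
Pi = 0.1 * 2918.214
Pi = 291.8214 kPa, rounded to 4 dp:

291.8214 kPa


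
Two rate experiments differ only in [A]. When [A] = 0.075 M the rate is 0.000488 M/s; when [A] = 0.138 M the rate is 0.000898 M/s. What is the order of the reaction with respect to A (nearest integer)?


Rate is proportional to [A]^n, so rate2/rate1 = ([A]2/[A]1)^n. Take logs to solve for n.
rate2/rate1 = 0.000898 / 0.000488 = 1.8402
[A]2/[A]1 = 0.138 / 0.075 = 1.84
n = ln(1.8402) / ln(1.84) = 1.0
Nearest integer order:

1


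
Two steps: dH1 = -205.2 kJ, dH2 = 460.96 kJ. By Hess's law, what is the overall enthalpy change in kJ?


Hess's law: enthalpy is a state function, so add the step enthalpies.
dH_total = dH1 + dH2 = -205.2 + (460.96)
dH_total = 255.76 kJ:

255.76 kJ


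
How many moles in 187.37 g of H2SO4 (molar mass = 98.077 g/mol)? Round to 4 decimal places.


n = mass / M
n = 187.37 / 98.077
n = 1.91043772 mol, rounded to 4 dp:

1.9104 mol


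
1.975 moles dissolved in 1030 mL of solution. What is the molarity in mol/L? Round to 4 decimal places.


Convert volume to liters: V_L = V_mL / 1000.
V_L = 1030 / 1000 = 1.03 L
M = n / V_L = 1.975 / 1.03
M = 1.91747573 mol/L, rounded to 4 dp:

1.9175 mol/L


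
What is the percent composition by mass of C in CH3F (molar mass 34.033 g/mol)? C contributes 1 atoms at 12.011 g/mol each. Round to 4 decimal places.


pct = 100 * (n_elem * M_elem) / M_total
mass_contribution = 1 * 12.011 = 12.011 g/mol
pct = 100 * 12.011 / 34.033
pct = 35.29221638 %, rounded to 4 dp:

35.2922 %


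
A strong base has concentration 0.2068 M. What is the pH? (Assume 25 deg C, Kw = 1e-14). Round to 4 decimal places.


A strong base dissociates completely, so [OH-] equals the given concentration.
pOH = -log10([OH-]) = -log10(0.2068) = 0.684449
pH = 14 - pOH = 14 - 0.684449
pH = 13.315551, rounded to 4 dp:

13.3156


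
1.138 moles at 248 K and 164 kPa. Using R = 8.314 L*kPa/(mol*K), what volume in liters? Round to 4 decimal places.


PV = nRT, solve for V = nRT / P.
nRT = 1.138 * 8.314 * 248 = 2346.4103
V = 2346.4103 / 164
V = 14.30737988 L, rounded to 4 dp:

14.3074 L


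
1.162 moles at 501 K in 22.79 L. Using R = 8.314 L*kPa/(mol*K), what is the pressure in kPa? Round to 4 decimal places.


PV = nRT, solve for P = nRT / V.
nRT = 1.162 * 8.314 * 501 = 4840.0949
P = 4840.0949 / 22.79
P = 212.37801229 kPa, rounded to 4 dp:

212.3780 kPa


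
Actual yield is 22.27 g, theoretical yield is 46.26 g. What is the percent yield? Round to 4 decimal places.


% yield = 100 * actual / theoretical
% yield = 100 * 22.27 / 46.26
% yield = 48.1409425 %, rounded to 4 dp:

48.1409 %


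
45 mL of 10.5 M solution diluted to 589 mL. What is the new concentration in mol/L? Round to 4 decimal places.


Dilution: M1*V1 = M2*V2, solve for M2.
M2 = M1*V1 / V2
M2 = 10.5 * 45 / 589
M2 = 472.5 / 589
M2 = 0.80220713 mol/L, rounded to 4 dp:

0.8022 mol/L


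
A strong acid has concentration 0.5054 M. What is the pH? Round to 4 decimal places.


A strong acid dissociates completely, so [H+] equals the given concentration.
pH = -log10([H+]) = -log10(0.5054)
pH = 0.29636476, rounded to 4 dp:

0.2964


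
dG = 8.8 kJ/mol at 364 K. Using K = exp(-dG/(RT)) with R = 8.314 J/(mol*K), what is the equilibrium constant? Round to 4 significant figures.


dG is in kJ/mol; multiply by 1000 to match R in J/(mol*K).
RT = 8.314 * 364 = 3026.296 J/mol
exponent = -dG*1000 / (RT) = -(8.8*1000) / 3026.296 = -2.9078451
K = exp(-2.9078451)
K = 0.054593246, rounded to 4 significant figures:

0.05459


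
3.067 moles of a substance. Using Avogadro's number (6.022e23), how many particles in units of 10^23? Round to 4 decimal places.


N = n * NA, then divide by 1e23 for the requested units.
N / 1e23 = n * 6.022
N / 1e23 = 3.067 * 6.022
N / 1e23 = 18.469474, rounded to 4 dp:

18.4695


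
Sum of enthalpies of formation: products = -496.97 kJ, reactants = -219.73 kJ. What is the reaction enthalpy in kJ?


dH_rxn = sum(dH_f products) - sum(dH_f reactants)
dH_rxn = -496.97 - (-219.73)
dH_rxn = -277.24 kJ:

-277.24 kJ


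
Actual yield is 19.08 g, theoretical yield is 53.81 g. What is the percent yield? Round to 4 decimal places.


% yield = 100 * actual / theoretical
% yield = 100 * 19.08 / 53.81
% yield = 35.45809329 %, rounded to 4 dp:

35.4581 %


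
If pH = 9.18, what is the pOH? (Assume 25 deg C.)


At 25 deg C, pH + pOH = 14.
pOH = 14 - pH = 14 - 9.18
pOH = 4.82:

4.82


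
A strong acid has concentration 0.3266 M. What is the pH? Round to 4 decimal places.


A strong acid dissociates completely, so [H+] equals the given concentration.
pH = -log10([H+]) = -log10(0.3266)
pH = 0.48598382, rounded to 4 dp:

0.4860


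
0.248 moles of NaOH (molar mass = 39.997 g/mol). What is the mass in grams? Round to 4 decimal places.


mass = n * M
mass = 0.248 * 39.997
mass = 9.919256 g, rounded to 4 dp:

9.9193 g


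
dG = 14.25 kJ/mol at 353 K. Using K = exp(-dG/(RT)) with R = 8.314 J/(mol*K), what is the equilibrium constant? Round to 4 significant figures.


dG is in kJ/mol; multiply by 1000 to match R in J/(mol*K).
RT = 8.314 * 353 = 2934.842 J/mol
exponent = -dG*1000 / (RT) = -(14.25*1000) / 2934.842 = -4.8554573
K = exp(-4.8554573)
K = 0.0077857721, rounded to 4 significant figures:

0.007786


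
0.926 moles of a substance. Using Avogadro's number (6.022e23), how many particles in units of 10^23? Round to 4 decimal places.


N = n * NA, then divide by 1e23 for the requested units.
N / 1e23 = n * 6.022
N / 1e23 = 0.926 * 6.022
N / 1e23 = 5.576372, rounded to 4 dp:

5.5764


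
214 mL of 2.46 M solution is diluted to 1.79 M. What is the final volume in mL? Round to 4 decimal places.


Dilution: M1*V1 = M2*V2, solve for V2.
V2 = M1*V1 / M2
V2 = 2.46 * 214 / 1.79
V2 = 526.44 / 1.79
V2 = 294.10055866 mL, rounded to 4 dp:

294.1006 mL


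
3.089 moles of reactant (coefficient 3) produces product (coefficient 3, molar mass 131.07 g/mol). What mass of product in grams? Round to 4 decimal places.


Use the coefficient ratio to convert reactant moles to product moles, then multiply by the product's molar mass.
moles_P = moles_R * (coeff_P / coeff_R) = 3.089 * (3/3) = 3.089
mass_P = moles_P * M_P = 3.089 * 131.07
mass_P = 404.87523 g, rounded to 4 dp:

404.8752 g


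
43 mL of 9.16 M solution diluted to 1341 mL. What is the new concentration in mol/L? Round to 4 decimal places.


Dilution: M1*V1 = M2*V2, solve for M2.
M2 = M1*V1 / V2
M2 = 9.16 * 43 / 1341
M2 = 393.88 / 1341
M2 = 0.2937211 mol/L, rounded to 4 dp:

0.2937 mol/L


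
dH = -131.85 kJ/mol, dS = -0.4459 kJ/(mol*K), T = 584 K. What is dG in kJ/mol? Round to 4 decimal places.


Gibbs: dG = dH - T*dS (consistent units, dS already in kJ/(mol*K)).
T*dS = 584 * -0.4459 = -260.4056
dG = -131.85 - (-260.4056)
dG = 128.5556 kJ/mol, rounded to 4 dp:

128.5556 kJ/mol


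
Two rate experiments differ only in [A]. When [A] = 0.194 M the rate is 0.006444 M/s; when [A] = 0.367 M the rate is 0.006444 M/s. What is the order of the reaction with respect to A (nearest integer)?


Rate is proportional to [A]^n, so rate2/rate1 = ([A]2/[A]1)^n. Take logs to solve for n.
rate2/rate1 = 0.006444 / 0.006444 = 1.0
[A]2/[A]1 = 0.367 / 0.194 = 1.8918
n = ln(1.0) / ln(1.8918) = 0.0
Nearest integer order:

0


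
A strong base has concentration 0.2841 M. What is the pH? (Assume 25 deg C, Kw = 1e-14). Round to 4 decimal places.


A strong base dissociates completely, so [OH-] equals the given concentration.
pOH = -log10([OH-]) = -log10(0.2841) = 0.546529
pH = 14 - pOH = 14 - 0.546529
pH = 13.453471, rounded to 4 dp:

13.4535


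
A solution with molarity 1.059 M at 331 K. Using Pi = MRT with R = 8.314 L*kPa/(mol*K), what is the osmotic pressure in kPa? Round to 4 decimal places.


Osmotic pressure (van't Hoff): Pi = M*R*T.
RT = 8.314 * 331 = 2751.934
Pi = 1.059 * 2751.934
Pi = 2914.298106 kPa, rounded to 4 dp:

2914.2981 kPa


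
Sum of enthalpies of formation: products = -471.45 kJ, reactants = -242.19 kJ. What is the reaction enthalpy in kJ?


dH_rxn = sum(dH_f products) - sum(dH_f reactants)
dH_rxn = -471.45 - (-242.19)
dH_rxn = -229.26 kJ:

-229.26 kJ


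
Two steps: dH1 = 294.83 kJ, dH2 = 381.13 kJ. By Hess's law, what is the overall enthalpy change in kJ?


Hess's law: enthalpy is a state function, so add the step enthalpies.
dH_total = dH1 + dH2 = 294.83 + (381.13)
dH_total = 675.96 kJ:

675.96 kJ


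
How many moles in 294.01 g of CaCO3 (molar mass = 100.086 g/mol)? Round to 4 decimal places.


n = mass / M
n = 294.01 / 100.086
n = 2.93757369 mol, rounded to 4 dp:

2.9376 mol


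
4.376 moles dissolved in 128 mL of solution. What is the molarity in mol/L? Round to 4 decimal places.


Convert volume to liters: V_L = V_mL / 1000.
V_L = 128 / 1000 = 0.128 L
M = n / V_L = 4.376 / 0.128
M = 34.1875 mol/L, rounded to 4 dp:

34.1875 mol/L


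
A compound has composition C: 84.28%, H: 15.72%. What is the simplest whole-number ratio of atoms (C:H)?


Assume 100 g of compound, divide each mass% by atomic mass to get moles, then normalize by the smallest to get a raw atom ratio.
Moles per 100 g: C: 84.28/12.011 = 7.0169, H: 15.72/1.008 = 15.5952
Raw ratio (divide by min = 7.0169): C: 1.0, H: 2.223
Multiply by 9 to clear fractions: C: 9.0 ~= 9, H: 20.003 ~= 20
Reduce by GCD to get the simplest whole-number ratio:

9:20


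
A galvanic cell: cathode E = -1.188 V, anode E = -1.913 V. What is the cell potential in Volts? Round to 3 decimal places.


Standard cell potential: E_cell = E_cathode - E_anode.
E_cell = -1.188 - (-1.913)
E_cell = 0.725 V, rounded to 3 dp:

0.725 V


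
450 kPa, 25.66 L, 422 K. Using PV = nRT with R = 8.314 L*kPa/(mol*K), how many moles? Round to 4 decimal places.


PV = nRT, solve for n = PV / (RT).
PV = 450 * 25.66 = 11547.0
RT = 8.314 * 422 = 3508.508
n = 11547.0 / 3508.508
n = 3.29114256 mol, rounded to 4 dp:

3.2911 mol


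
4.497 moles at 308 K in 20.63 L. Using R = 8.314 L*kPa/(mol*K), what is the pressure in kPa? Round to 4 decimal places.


PV = nRT, solve for P = nRT / V.
nRT = 4.497 * 8.314 * 308 = 11515.5219
P = 11515.5219 / 20.63
P = 558.19301503 kPa, rounded to 4 dp:

558.1930 kPa


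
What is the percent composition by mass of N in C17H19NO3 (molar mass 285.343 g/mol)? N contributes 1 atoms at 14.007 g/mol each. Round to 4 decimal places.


pct = 100 * (n_elem * M_elem) / M_total
mass_contribution = 1 * 14.007 = 14.007 g/mol
pct = 100 * 14.007 / 285.343
pct = 4.90882902 %, rounded to 4 dp:

4.9088 %


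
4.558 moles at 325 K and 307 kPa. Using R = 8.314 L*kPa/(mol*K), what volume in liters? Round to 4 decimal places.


PV = nRT, solve for V = nRT / P.
nRT = 4.558 * 8.314 * 325 = 12315.9439
V = 12315.9439 / 307
V = 40.11708111 L, rounded to 4 dp:

40.1171 L


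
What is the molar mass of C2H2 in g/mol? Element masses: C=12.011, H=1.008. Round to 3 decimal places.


M = sum(count * atomic_mass) over atoms.
M = 2*12.011 + 2*1.008
M = 24.022 + 2.016
M = 26.038 g/mol, rounded to 3 dp:

26.038 g/mol


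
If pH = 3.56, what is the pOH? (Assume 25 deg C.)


At 25 deg C, pH + pOH = 14.
pOH = 14 - pH = 14 - 3.56
pOH = 10.44:

10.44


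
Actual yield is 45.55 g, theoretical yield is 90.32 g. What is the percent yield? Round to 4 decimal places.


% yield = 100 * actual / theoretical
% yield = 100 * 45.55 / 90.32
% yield = 50.43179805 %, rounded to 4 dp:

50.4318 %


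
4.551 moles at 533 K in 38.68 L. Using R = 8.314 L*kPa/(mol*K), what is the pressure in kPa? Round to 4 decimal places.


PV = nRT, solve for P = nRT / V.
nRT = 4.551 * 8.314 * 533 = 20167.1285
P = 20167.1285 / 38.68
P = 521.38388056 kPa, rounded to 4 dp:

521.3839 kPa


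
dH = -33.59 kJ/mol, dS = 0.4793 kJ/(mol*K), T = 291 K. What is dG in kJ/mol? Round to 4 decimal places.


Gibbs: dG = dH - T*dS (consistent units, dS already in kJ/(mol*K)).
T*dS = 291 * 0.4793 = 139.4763
dG = -33.59 - (139.4763)
dG = -173.0663 kJ/mol, rounded to 4 dp:

-173.0663 kJ/mol


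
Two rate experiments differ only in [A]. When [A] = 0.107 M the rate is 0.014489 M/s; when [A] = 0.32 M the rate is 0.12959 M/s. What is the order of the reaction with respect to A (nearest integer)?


Rate is proportional to [A]^n, so rate2/rate1 = ([A]2/[A]1)^n. Take logs to solve for n.
rate2/rate1 = 0.12959 / 0.014489 = 8.944
[A]2/[A]1 = 0.32 / 0.107 = 2.9907
n = ln(8.944) / ln(2.9907) = 2.0
Nearest integer order:

2


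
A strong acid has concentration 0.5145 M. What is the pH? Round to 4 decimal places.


A strong acid dissociates completely, so [H+] equals the given concentration.
pH = -log10([H+]) = -log10(0.5145)
pH = 0.28861462, rounded to 4 dp:

0.2886


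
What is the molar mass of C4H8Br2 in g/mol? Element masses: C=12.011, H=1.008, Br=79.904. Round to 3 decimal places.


M = sum(count * atomic_mass) over atoms.
M = 4*12.011 + 8*1.008 + 2*79.904
M = 48.044 + 8.064 + 159.808
M = 215.916 g/mol, rounded to 3 dp:

215.916 g/mol


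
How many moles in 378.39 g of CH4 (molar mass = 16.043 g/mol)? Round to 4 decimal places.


n = mass / M
n = 378.39 / 16.043
n = 23.58598766 mol, rounded to 4 dp:

23.5860 mol


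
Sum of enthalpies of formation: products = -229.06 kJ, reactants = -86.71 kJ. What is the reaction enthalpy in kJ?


dH_rxn = sum(dH_f products) - sum(dH_f reactants)
dH_rxn = -229.06 - (-86.71)
dH_rxn = -142.35 kJ:

-142.35 kJ


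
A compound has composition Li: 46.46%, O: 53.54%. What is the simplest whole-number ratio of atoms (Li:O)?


Assume 100 g of compound, divide each mass% by atomic mass to get moles, then normalize by the smallest to get a raw atom ratio.
Moles per 100 g: Li: 46.46/6.941 = 6.6936, O: 53.54/15.999 = 3.3465
Raw ratio (divide by min = 3.3465): Li: 2.0, O: 1.0
Multiply by 1 to clear fractions: Li: 2.0 ~= 2, O: 1.0 ~= 1
Reduce by GCD to get the simplest whole-number ratio:

2:1


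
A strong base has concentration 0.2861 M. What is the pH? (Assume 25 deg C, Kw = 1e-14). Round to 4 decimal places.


A strong base dissociates completely, so [OH-] equals the given concentration.
pOH = -log10([OH-]) = -log10(0.2861) = 0.543482
pH = 14 - pOH = 14 - 0.543482
pH = 13.456518, rounded to 4 dp:

13.4565


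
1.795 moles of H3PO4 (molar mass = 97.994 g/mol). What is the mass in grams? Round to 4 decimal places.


mass = n * M
mass = 1.795 * 97.994
mass = 175.89923 g, rounded to 4 dp:

175.8992 g


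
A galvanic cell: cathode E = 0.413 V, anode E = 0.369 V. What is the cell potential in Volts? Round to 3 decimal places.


Standard cell potential: E_cell = E_cathode - E_anode.
E_cell = 0.413 - (0.369)
E_cell = 0.044 V, rounded to 3 dp:

0.044 V


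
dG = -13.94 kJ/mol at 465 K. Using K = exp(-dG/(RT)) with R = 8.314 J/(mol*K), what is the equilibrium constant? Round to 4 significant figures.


dG is in kJ/mol; multiply by 1000 to match R in J/(mol*K).
RT = 8.314 * 465 = 3866.01 J/mol
exponent = -dG*1000 / (RT) = -(-13.94*1000) / 3866.01 = 3.60578478
K = exp(3.60578478)
K = 36.810561, rounded to 4 significant figures:

36.81


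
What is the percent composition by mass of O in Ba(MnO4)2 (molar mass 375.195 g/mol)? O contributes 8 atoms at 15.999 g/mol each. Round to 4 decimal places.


pct = 100 * (n_elem * M_elem) / M_total
mass_contribution = 8 * 15.999 = 127.992 g/mol
pct = 100 * 127.992 / 375.195
pct = 34.113461 %, rounded to 4 dp:

34.1135 %


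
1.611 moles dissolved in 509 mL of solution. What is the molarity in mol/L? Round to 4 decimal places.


Convert volume to liters: V_L = V_mL / 1000.
V_L = 509 / 1000 = 0.509 L
M = n / V_L = 1.611 / 0.509
M = 3.16502947 mol/L, rounded to 4 dp:

3.1650 mol/L


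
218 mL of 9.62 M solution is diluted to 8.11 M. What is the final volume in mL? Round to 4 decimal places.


Dilution: M1*V1 = M2*V2, solve for V2.
V2 = M1*V1 / M2
V2 = 9.62 * 218 / 8.11
V2 = 2097.16 / 8.11
V2 = 258.58939581 mL, rounded to 4 dp:

258.5894 mL


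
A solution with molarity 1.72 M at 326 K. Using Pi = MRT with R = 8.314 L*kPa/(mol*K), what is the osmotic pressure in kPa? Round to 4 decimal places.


Osmotic pressure (van't Hoff): Pi = M*R*T.
RT = 8.314 * 326 = 2710.364
Pi = 1.72 * 2710.364
Pi = 4661.82608 kPa, rounded to 4 dp:

4661.8261 kPa


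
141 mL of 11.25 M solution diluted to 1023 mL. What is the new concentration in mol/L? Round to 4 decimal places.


Dilution: M1*V1 = M2*V2, solve for M2.
M2 = M1*V1 / V2
M2 = 11.25 * 141 / 1023
M2 = 1586.25 / 1023
M2 = 1.55058651 mol/L, rounded to 4 dp:

1.5506 mol/L


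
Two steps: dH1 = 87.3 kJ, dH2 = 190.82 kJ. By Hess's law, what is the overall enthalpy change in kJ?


Hess's law: enthalpy is a state function, so add the step enthalpies.
dH_total = dH1 + dH2 = 87.3 + (190.82)
dH_total = 278.12 kJ:

278.12 kJ


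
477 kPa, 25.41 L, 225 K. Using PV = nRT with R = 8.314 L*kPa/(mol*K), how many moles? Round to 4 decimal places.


PV = nRT, solve for n = PV / (RT).
PV = 477 * 25.41 = 12120.57
RT = 8.314 * 225 = 1870.65
n = 12120.57 / 1870.65
n = 6.47933606 mol, rounded to 4 dp:

6.4793 mol


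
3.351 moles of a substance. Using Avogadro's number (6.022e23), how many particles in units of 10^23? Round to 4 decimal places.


N = n * NA, then divide by 1e23 for the requested units.
N / 1e23 = n * 6.022
N / 1e23 = 3.351 * 6.022
N / 1e23 = 20.179722, rounded to 4 dp:

20.1797


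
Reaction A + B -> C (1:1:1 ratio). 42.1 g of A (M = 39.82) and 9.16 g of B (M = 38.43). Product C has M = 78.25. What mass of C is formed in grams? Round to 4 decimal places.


Find moles of each reactant; the smaller value is the limiting reagent in a 1:1:1 reaction, so moles_C equals moles of the limiter.
n_A = mass_A / M_A = 42.1 / 39.82 = 1.057258 mol
n_B = mass_B / M_B = 9.16 / 38.43 = 0.238355 mol
Limiting reagent: B (smaller), n_limiting = 0.238355 mol
mass_C = n_limiting * M_C = 0.238355 * 78.25
mass_C = 18.65127875 g, rounded to 4 dp:

18.6513 g


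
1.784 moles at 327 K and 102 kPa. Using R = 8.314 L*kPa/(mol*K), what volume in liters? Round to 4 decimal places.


PV = nRT, solve for V = nRT / P.
nRT = 1.784 * 8.314 * 327 = 4850.1216
V = 4850.1216 / 102
V = 47.55021176 L, rounded to 4 dp:

47.5502 L


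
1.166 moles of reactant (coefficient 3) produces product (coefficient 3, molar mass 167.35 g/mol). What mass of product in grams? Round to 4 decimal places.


Use the coefficient ratio to convert reactant moles to product moles, then multiply by the product's molar mass.
moles_P = moles_R * (coeff_P / coeff_R) = 1.166 * (3/3) = 1.166
mass_P = moles_P * M_P = 1.166 * 167.35
mass_P = 195.1301 g, rounded to 4 dp:

195.1301 g


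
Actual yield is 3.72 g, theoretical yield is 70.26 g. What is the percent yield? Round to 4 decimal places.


% yield = 100 * actual / theoretical
% yield = 100 * 3.72 / 70.26
% yield = 5.29461998 %, rounded to 4 dp:

5.2946 %


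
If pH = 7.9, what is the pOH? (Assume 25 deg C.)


At 25 deg C, pH + pOH = 14.
pOH = 14 - pH = 14 - 7.9
pOH = 6.1:

6.10


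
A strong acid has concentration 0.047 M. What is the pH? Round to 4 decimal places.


A strong acid dissociates completely, so [H+] equals the given concentration.
pH = -log10([H+]) = -log10(0.047)
pH = 1.32790214, rounded to 4 dp:

1.3279


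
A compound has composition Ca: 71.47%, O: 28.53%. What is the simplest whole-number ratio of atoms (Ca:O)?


Assume 100 g of compound, divide each mass% by atomic mass to get moles, then normalize by the smallest to get a raw atom ratio.
Moles per 100 g: Ca: 71.47/40.078 = 1.7833, O: 28.53/15.999 = 1.7832
Raw ratio (divide by min = 1.7832): Ca: 1.0, O: 1.0
Multiply by 1 to clear fractions: Ca: 1.0 ~= 1, O: 1.0 ~= 1
Reduce by GCD to get the simplest whole-number ratio:

1:1


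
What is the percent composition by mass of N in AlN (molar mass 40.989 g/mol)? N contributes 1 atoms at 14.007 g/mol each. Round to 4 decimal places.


pct = 100 * (n_elem * M_elem) / M_total
mass_contribution = 1 * 14.007 = 14.007 g/mol
pct = 100 * 14.007 / 40.989
pct = 34.17258289 %, rounded to 4 dp:

34.1726 %


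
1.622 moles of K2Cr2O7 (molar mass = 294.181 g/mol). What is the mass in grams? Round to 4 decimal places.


mass = n * M
mass = 1.622 * 294.181
mass = 477.161582 g, rounded to 4 dp:

477.1616 g


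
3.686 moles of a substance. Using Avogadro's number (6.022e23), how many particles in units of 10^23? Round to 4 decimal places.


N = n * NA, then divide by 1e23 for the requested units.
N / 1e23 = n * 6.022
N / 1e23 = 3.686 * 6.022
N / 1e23 = 22.197092, rounded to 4 dp:

22.1971


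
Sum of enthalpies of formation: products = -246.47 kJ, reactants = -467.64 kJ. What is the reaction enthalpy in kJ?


dH_rxn = sum(dH_f products) - sum(dH_f reactants)
dH_rxn = -246.47 - (-467.64)
dH_rxn = 221.17 kJ:

221.17 kJ


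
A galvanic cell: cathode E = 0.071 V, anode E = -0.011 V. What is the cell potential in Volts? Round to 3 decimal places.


Standard cell potential: E_cell = E_cathode - E_anode.
E_cell = 0.071 - (-0.011)
E_cell = 0.082 V, rounded to 3 dp:

0.082 V


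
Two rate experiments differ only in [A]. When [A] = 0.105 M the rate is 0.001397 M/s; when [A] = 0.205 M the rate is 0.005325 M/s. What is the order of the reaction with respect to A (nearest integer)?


Rate is proportional to [A]^n, so rate2/rate1 = ([A]2/[A]1)^n. Take logs to solve for n.
rate2/rate1 = 0.005325 / 0.001397 = 3.8117
[A]2/[A]1 = 0.205 / 0.105 = 1.9524
n = ln(3.8117) / ln(1.9524) = 2.0
Nearest integer order:

2


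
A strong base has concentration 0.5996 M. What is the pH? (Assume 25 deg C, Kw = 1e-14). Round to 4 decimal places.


A strong base dissociates completely, so [OH-] equals the given concentration.
pOH = -log10([OH-]) = -log10(0.5996) = 0.222138
pH = 14 - pOH = 14 - 0.222138
pH = 13.777862, rounded to 4 dp:

13.7779


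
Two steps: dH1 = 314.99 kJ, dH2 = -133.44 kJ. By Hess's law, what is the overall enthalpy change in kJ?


Hess's law: enthalpy is a state function, so add the step enthalpies.
dH_total = dH1 + dH2 = 314.99 + (-133.44)
dH_total = 181.55 kJ:

181.55 kJ


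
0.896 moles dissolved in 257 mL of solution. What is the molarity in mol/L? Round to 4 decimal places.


Convert volume to liters: V_L = V_mL / 1000.
V_L = 257 / 1000 = 0.257 L
M = n / V_L = 0.896 / 0.257
M = 3.48638132 mol/L, rounded to 4 dp:

3.4864 mol/L


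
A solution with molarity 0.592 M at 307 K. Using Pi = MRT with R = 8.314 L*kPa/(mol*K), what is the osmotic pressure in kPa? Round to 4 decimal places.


Osmotic pressure (van't Hoff): Pi = M*R*T.
RT = 8.314 * 307 = 2552.398
Pi = 0.592 * 2552.398
Pi = 1511.019616 kPa, rounded to 4 dp:

1511.0196 kPa


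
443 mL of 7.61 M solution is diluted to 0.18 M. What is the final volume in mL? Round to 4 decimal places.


Dilution: M1*V1 = M2*V2, solve for V2.
V2 = M1*V1 / M2
V2 = 7.61 * 443 / 0.18
V2 = 3371.23 / 0.18
V2 = 18729.05555556 mL, rounded to 4 dp:

18729.0556 mL


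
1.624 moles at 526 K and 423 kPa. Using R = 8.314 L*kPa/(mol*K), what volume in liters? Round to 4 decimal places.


PV = nRT, solve for V = nRT / P.
nRT = 1.624 * 8.314 * 526 = 7102.0183
V = 7102.0183 / 423
V = 16.78964137 L, rounded to 4 dp:

16.7896 L


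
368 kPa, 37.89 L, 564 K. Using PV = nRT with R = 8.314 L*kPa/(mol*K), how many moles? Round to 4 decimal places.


PV = nRT, solve for n = PV / (RT).
PV = 368 * 37.89 = 13943.52
RT = 8.314 * 564 = 4689.096
n = 13943.52 / 4689.096
n = 2.97360515 mol, rounded to 4 dp:

2.9736 mol


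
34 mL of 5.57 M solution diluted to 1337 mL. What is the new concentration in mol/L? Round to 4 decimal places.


Dilution: M1*V1 = M2*V2, solve for M2.
M2 = M1*V1 / V2
M2 = 5.57 * 34 / 1337
M2 = 189.38 / 1337
M2 = 0.14164547 mol/L, rounded to 4 dp:

0.1416 mol/L


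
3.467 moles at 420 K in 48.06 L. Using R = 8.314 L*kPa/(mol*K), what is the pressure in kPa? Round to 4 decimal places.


PV = nRT, solve for P = nRT / V.
nRT = 3.467 * 8.314 * 420 = 12106.348
P = 12106.348 / 48.06
P = 251.90070745 kPa, rounded to 4 dp:

251.9007 kPa


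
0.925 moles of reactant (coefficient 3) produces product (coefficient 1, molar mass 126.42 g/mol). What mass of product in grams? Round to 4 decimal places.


Use the coefficient ratio to convert reactant moles to product moles, then multiply by the product's molar mass.
moles_P = moles_R * (coeff_P / coeff_R) = 0.925 * (1/3) = 0.308333
mass_P = moles_P * M_P = 0.308333 * 126.42
mass_P = 38.97945786 g, rounded to 4 dp:

38.9795 g


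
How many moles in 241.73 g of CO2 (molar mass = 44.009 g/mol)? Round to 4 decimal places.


n = mass / M
n = 241.73 / 44.009
n = 5.49274012 mol, rounded to 4 dp:

5.4927 mol


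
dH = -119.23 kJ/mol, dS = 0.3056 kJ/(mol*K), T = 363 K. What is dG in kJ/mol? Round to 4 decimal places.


Gibbs: dG = dH - T*dS (consistent units, dS already in kJ/(mol*K)).
T*dS = 363 * 0.3056 = 110.9328
dG = -119.23 - (110.9328)
dG = -230.1628 kJ/mol, rounded to 4 dp:

-230.1628 kJ/mol


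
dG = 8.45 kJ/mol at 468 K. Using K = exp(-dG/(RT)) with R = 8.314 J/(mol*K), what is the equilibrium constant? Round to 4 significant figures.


dG is in kJ/mol; multiply by 1000 to match R in J/(mol*K).
RT = 8.314 * 468 = 3890.952 J/mol
exponent = -dG*1000 / (RT) = -(8.45*1000) / 3890.952 = -2.17170502
K = exp(-2.17170502)
K = 0.11398311, rounded to 4 significant figures:

0.1140


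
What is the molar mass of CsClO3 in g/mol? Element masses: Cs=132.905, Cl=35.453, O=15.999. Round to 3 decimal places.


M = sum(count * atomic_mass) over atoms.
M = 1*132.905 + 1*35.453 + 3*15.999
M = 132.905 + 35.453 + 47.997
M = 216.355 g/mol, rounded to 3 dp:

216.355 g/mol


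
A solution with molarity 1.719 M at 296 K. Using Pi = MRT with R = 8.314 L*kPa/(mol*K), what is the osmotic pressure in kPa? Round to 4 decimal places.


Osmotic pressure (van't Hoff): Pi = M*R*T.
RT = 8.314 * 296 = 2460.944
Pi = 1.719 * 2460.944
Pi = 4230.362736 kPa, rounded to 4 dp:

4230.3627 kPa


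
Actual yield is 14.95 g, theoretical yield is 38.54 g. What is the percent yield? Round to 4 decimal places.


% yield = 100 * actual / theoretical
% yield = 100 * 14.95 / 38.54
% yield = 38.79086663 %, rounded to 4 dp:

38.7909 %


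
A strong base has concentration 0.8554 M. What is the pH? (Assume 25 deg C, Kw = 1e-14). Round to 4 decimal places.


A strong base dissociates completely, so [OH-] equals the given concentration.
pOH = -log10([OH-]) = -log10(0.8554) = 0.067831
pH = 14 - pOH = 14 - 0.067831
pH = 13.932169, rounded to 4 dp:

13.9322


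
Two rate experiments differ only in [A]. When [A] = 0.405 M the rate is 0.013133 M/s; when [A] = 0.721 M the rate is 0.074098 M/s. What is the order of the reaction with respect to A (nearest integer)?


Rate is proportional to [A]^n, so rate2/rate1 = ([A]2/[A]1)^n. Take logs to solve for n.
rate2/rate1 = 0.074098 / 0.013133 = 5.6421
[A]2/[A]1 = 0.721 / 0.405 = 1.7802
n = ln(5.6421) / ln(1.7802) = 3.0
Nearest integer order:

3


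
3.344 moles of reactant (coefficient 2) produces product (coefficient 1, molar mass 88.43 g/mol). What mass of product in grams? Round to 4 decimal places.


Use the coefficient ratio to convert reactant moles to product moles, then multiply by the product's molar mass.
moles_P = moles_R * (coeff_P / coeff_R) = 3.344 * (1/2) = 1.672
mass_P = moles_P * M_P = 1.672 * 88.43
mass_P = 147.85496 g, rounded to 4 dp:

147.8550 g


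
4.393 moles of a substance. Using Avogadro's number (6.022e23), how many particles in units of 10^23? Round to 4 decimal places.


N = n * NA, then divide by 1e23 for the requested units.
N / 1e23 = n * 6.022
N / 1e23 = 4.393 * 6.022
N / 1e23 = 26.454646, rounded to 4 dp:

26.4546


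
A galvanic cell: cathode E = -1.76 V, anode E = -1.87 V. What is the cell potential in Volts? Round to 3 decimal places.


Standard cell potential: E_cell = E_cathode - E_anode.
E_cell = -1.76 - (-1.87)
E_cell = 0.11 V, rounded to 3 dp:

0.110 V


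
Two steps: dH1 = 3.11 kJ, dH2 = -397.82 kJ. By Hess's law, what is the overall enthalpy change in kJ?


Hess's law: enthalpy is a state function, so add the step enthalpies.
dH_total = dH1 + dH2 = 3.11 + (-397.82)
dH_total = -394.71 kJ:

-394.71 kJ


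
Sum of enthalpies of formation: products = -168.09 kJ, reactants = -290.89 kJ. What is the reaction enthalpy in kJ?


dH_rxn = sum(dH_f products) - sum(dH_f reactants)
dH_rxn = -168.09 - (-290.89)
dH_rxn = 122.8 kJ:

122.80 kJ


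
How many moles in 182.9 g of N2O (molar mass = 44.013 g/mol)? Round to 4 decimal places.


n = mass / M
n = 182.9 / 44.013
n = 4.15559039 mol, rounded to 4 dp:

4.1556 mol


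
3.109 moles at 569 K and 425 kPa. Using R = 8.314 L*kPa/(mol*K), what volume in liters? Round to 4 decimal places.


PV = nRT, solve for V = nRT / P.
nRT = 3.109 * 8.314 * 569 = 14707.6406
V = 14707.6406 / 425
V = 34.60621318 L, rounded to 4 dp:

34.6062 L


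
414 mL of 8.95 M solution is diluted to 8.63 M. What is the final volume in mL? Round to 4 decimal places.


Dilution: M1*V1 = M2*V2, solve for V2.
V2 = M1*V1 / M2
V2 = 8.95 * 414 / 8.63
V2 = 3705.3 / 8.63
V2 = 429.35110081 mL, rounded to 4 dp:

429.3511 mL


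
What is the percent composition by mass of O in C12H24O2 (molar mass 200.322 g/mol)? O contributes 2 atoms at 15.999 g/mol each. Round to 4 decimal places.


pct = 100 * (n_elem * M_elem) / M_total
mass_contribution = 2 * 15.999 = 31.998 g/mol
pct = 100 * 31.998 / 200.322
pct = 15.97328301 %, rounded to 4 dp:

15.9733 %


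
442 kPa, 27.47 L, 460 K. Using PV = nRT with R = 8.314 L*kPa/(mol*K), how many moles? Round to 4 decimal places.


PV = nRT, solve for n = PV / (RT).
PV = 442 * 27.47 = 12141.74
RT = 8.314 * 460 = 3824.44
n = 12141.74 / 3824.44
n = 3.17477591 mol, rounded to 4 dp:

3.1748 mol


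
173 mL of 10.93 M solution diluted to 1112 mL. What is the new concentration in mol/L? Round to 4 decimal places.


Dilution: M1*V1 = M2*V2, solve for M2.
M2 = M1*V1 / V2
M2 = 10.93 * 173 / 1112
M2 = 1890.89 / 1112
M2 = 1.70044065 mol/L, rounded to 4 dp:

1.7004 mol/L


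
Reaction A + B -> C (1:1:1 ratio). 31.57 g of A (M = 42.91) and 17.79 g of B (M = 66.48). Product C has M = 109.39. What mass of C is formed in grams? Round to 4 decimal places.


Find moles of each reactant; the smaller value is the limiting reagent in a 1:1:1 reaction, so moles_C equals moles of the limiter.
n_A = mass_A / M_A = 31.57 / 42.91 = 0.735726 mol
n_B = mass_B / M_B = 17.79 / 66.48 = 0.267599 mol
Limiting reagent: B (smaller), n_limiting = 0.267599 mol
mass_C = n_limiting * M_C = 0.267599 * 109.39
mass_C = 29.27265461 g, rounded to 4 dp:

29.2727 g


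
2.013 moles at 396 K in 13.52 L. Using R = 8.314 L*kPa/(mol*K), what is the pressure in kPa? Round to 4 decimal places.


PV = nRT, solve for P = nRT / V.
nRT = 2.013 * 8.314 * 396 = 6627.4885
P = 6627.4885 / 13.52
P = 490.19885355 kPa, rounded to 4 dp:

490.1989 kPa


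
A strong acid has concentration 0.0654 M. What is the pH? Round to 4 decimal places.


A strong acid dissociates completely, so [H+] equals the given concentration.
pH = -log10([H+]) = -log10(0.0654)
pH = 1.18442225, rounded to 4 dp:

1.1844


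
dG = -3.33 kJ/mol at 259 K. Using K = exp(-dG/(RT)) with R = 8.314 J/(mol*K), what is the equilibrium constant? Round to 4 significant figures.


dG is in kJ/mol; multiply by 1000 to match R in J/(mol*K).
RT = 8.314 * 259 = 2153.326 J/mol
exponent = -dG*1000 / (RT) = -(-3.33*1000) / 2153.326 = 1.5464449
K = exp(1.5464449)
K = 4.6947502, rounded to 4 significant figures:

4.695


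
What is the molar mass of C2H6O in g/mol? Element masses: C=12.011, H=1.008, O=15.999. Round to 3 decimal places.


M = sum(count * atomic_mass) over atoms.
M = 2*12.011 + 6*1.008 + 1*15.999
M = 24.022 + 6.048 + 15.999
M = 46.069 g/mol, rounded to 3 dp:

46.069 g/mol


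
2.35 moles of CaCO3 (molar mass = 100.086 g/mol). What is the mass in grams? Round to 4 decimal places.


mass = n * M
mass = 2.35 * 100.086
mass = 235.2021 g, rounded to 4 dp:

235.2021 g


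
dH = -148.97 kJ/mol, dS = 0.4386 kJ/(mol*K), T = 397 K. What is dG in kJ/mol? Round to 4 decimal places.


Gibbs: dG = dH - T*dS (consistent units, dS already in kJ/(mol*K)).
T*dS = 397 * 0.4386 = 174.1242
dG = -148.97 - (174.1242)
dG = -323.0942 kJ/mol, rounded to 4 dp:

-323.0942 kJ/mol


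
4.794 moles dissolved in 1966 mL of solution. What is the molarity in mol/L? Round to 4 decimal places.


Convert volume to liters: V_L = V_mL / 1000.
V_L = 1966 / 1000 = 1.966 L
M = n / V_L = 4.794 / 1.966
M = 2.43845371 mol/L, rounded to 4 dp:

2.4385 mol/L


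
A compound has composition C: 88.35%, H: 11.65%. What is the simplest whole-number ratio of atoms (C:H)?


Assume 100 g of compound, divide each mass% by atomic mass to get moles, then normalize by the smallest to get a raw atom ratio.
Moles per 100 g: C: 88.35/12.011 = 7.3558, H: 11.65/1.008 = 11.5575
Raw ratio (divide by min = 7.3558): C: 1.0, H: 1.571
Multiply by 7 to clear fractions: C: 7.0 ~= 7, H: 10.999 ~= 11
Reduce by GCD to get the simplest whole-number ratio:

7:11


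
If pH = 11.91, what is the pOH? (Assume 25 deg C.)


At 25 deg C, pH + pOH = 14.
pOH = 14 - pH = 14 - 11.91
pOH = 2.09:

2.09


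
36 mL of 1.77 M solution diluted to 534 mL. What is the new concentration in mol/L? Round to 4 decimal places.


Dilution: M1*V1 = M2*V2, solve for M2.
M2 = M1*V1 / V2
M2 = 1.77 * 36 / 534
M2 = 63.72 / 534
M2 = 0.11932584 mol/L, rounded to 4 dp:

0.1193 mol/L


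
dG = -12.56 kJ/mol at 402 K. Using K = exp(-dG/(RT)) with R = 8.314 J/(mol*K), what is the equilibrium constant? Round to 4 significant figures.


dG is in kJ/mol; multiply by 1000 to match R in J/(mol*K).
RT = 8.314 * 402 = 3342.228 J/mol
exponent = -dG*1000 / (RT) = -(-12.56*1000) / 3342.228 = 3.75797223
K = exp(3.75797223)
K = 42.861425, rounded to 4 significant figures:

42.86


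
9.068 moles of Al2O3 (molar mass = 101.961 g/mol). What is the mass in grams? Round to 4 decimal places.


mass = n * M
mass = 9.068 * 101.961
mass = 924.582348 g, rounded to 4 dp:

924.5823 g


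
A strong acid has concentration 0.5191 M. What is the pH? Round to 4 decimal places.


A strong acid dissociates completely, so [H+] equals the given concentration.
pH = -log10([H+]) = -log10(0.5191)
pH = 0.28474897, rounded to 4 dp:

0.2847


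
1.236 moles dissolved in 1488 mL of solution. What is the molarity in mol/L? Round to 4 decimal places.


Convert volume to liters: V_L = V_mL / 1000.
V_L = 1488 / 1000 = 1.488 L
M = n / V_L = 1.236 / 1.488
M = 0.83064516 mol/L, rounded to 4 dp:

0.8306 mol/L


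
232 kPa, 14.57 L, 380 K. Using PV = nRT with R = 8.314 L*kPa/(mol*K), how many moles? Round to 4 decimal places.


PV = nRT, solve for n = PV / (RT).
PV = 232 * 14.57 = 3380.24
RT = 8.314 * 380 = 3159.32
n = 3380.24 / 3159.32
n = 1.06992644 mol, rounded to 4 dp:

1.0699 mol


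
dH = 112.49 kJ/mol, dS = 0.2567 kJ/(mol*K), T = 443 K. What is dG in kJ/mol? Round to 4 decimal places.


Gibbs: dG = dH - T*dS (consistent units, dS already in kJ/(mol*K)).
T*dS = 443 * 0.2567 = 113.7181
dG = 112.49 - (113.7181)
dG = -1.2281 kJ/mol, rounded to 4 dp:

-1.2281 kJ/mol


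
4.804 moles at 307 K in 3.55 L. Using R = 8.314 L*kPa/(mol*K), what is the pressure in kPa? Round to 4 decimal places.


PV = nRT, solve for P = nRT / V.
nRT = 4.804 * 8.314 * 307 = 12261.72
P = 12261.72 / 3.55
P = 3454.0056338 kPa, rounded to 4 dp:

3454.0056 kPa


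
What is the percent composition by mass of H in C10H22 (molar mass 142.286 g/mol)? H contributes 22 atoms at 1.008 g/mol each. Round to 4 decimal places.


pct = 100 * (n_elem * M_elem) / M_total
mass_contribution = 22 * 1.008 = 22.176 g/mol
pct = 100 * 22.176 / 142.286
pct = 15.58551087 %, rounded to 4 dp:

15.5855 %


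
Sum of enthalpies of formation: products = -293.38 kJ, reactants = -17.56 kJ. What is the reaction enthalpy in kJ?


dH_rxn = sum(dH_f products) - sum(dH_f reactants)
dH_rxn = -293.38 - (-17.56)
dH_rxn = -275.82 kJ:

-275.82 kJ


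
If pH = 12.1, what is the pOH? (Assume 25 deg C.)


At 25 deg C, pH + pOH = 14.
pOH = 14 - pH = 14 - 12.1
pOH = 1.9:

1.90


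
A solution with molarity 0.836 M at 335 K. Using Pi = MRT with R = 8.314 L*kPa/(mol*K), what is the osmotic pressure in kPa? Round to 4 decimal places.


Osmotic pressure (van't Hoff): Pi = M*R*T.
RT = 8.314 * 335 = 2785.19
Pi = 0.836 * 2785.19
Pi = 2328.41884 kPa, rounded to 4 dp:

2328.4188 kPa


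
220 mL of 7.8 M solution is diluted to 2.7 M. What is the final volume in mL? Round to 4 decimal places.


Dilution: M1*V1 = M2*V2, solve for V2.
V2 = M1*V1 / M2
V2 = 7.8 * 220 / 2.7
V2 = 1716.0 / 2.7
V2 = 635.55555556 mL, rounded to 4 dp:

635.5556 mL


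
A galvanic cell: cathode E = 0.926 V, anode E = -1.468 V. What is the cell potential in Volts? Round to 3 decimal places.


Standard cell potential: E_cell = E_cathode - E_anode.
E_cell = 0.926 - (-1.468)
E_cell = 2.394 V, rounded to 3 dp:

2.394 V


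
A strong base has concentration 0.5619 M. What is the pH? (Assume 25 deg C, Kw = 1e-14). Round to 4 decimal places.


A strong base dissociates completely, so [OH-] equals the given concentration.
pOH = -log10([OH-]) = -log10(0.5619) = 0.250341
pH = 14 - pOH = 14 - 0.250341
pH = 13.749659, rounded to 4 dp:

13.7497


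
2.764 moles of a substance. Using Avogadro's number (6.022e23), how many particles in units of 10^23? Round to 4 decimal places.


N = n * NA, then divide by 1e23 for the requested units.
N / 1e23 = n * 6.022
N / 1e23 = 2.764 * 6.022
N / 1e23 = 16.644808, rounded to 4 dp:

16.6448


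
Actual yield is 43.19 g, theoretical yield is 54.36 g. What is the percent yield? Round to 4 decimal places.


% yield = 100 * actual / theoretical
% yield = 100 * 43.19 / 54.36
% yield = 79.4518028 %, rounded to 4 dp:

79.4518 %


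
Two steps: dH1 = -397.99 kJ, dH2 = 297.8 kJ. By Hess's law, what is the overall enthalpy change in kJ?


Hess's law: enthalpy is a state function, so add the step enthalpies.
dH_total = dH1 + dH2 = -397.99 + (297.8)
dH_total = -100.19 kJ:

-100.19 kJ


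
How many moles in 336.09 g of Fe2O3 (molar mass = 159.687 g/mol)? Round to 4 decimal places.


n = mass / M
n = 336.09 / 159.687
n = 2.10467978 mol, rounded to 4 dp:

2.1047 mol


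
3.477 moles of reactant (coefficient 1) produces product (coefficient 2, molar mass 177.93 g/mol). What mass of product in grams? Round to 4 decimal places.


Use the coefficient ratio to convert reactant moles to product moles, then multiply by the product's molar mass.
moles_P = moles_R * (coeff_P / coeff_R) = 3.477 * (2/1) = 6.954
mass_P = moles_P * M_P = 6.954 * 177.93
mass_P = 1237.32522 g, rounded to 4 dp:

1237.3252 g


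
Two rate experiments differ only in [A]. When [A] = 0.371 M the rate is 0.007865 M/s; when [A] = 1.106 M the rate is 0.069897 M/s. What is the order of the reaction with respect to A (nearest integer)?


Rate is proportional to [A]^n, so rate2/rate1 = ([A]2/[A]1)^n. Take logs to solve for n.
rate2/rate1 = 0.069897 / 0.007865 = 8.8871
[A]2/[A]1 = 1.106 / 0.371 = 2.9811
n = ln(8.8871) / ln(2.9811) = 2.0
Nearest integer order:

2


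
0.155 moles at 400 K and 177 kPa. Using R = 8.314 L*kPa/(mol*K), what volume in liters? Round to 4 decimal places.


PV = nRT, solve for V = nRT / P.
nRT = 0.155 * 8.314 * 400 = 515.468
V = 515.468 / 177
V = 2.91224859 L, rounded to 4 dp:

2.9122 L
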